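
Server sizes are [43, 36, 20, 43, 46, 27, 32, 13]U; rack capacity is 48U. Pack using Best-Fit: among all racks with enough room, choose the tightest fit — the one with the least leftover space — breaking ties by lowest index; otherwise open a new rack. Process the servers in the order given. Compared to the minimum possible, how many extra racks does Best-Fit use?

0

Best-Fit: [43] [36] [20,27] [43] [46] [32,13] → 6 racks.
Total size 260U; any packing needs at least ⌈260/48⌉ = 6 racks.
So 6 is already optimal.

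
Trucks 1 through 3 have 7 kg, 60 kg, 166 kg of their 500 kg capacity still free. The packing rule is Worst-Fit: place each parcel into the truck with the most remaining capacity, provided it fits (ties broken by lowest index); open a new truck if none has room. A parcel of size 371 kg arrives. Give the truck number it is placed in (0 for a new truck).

0

No truck has ≥ 371 kg free, so a new truck is opened.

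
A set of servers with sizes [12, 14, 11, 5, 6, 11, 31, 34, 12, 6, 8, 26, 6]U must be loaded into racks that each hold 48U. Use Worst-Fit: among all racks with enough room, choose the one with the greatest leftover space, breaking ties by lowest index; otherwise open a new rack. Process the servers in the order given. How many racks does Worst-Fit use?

12U → rack 1 (remaining 36U)
14U → rack 1 (remaining 22U)
11U → rack 1 (remaining 11U)
5U → rack 1 (remaining 6U)
6U → rack 1 (remaining 0U)
11U → rack 2 (remaining 37U)
31U → rack 2 (remaining 6U)
34U → rack 3 (remaining 14U)
12U → rack 3 (remaining 2U)
6U → rack 2 (remaining 0U)
8U → rack 4 (remaining 40U)
26U → rack 4 (remaining 14U)
6U → rack 4 (remaining 8U)
Final racks: [12,14,11,5,6] [11,31,6] [34,12] [8,26,6].

4 racks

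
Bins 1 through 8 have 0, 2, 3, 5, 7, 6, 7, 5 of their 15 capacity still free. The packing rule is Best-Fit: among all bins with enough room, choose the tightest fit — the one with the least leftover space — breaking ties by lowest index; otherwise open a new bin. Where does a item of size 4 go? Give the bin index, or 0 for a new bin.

4

Bins with room: bin 4 (5), bin 5 (7), bin 6 (6), bin 7 (7), bin 8 (5).
Tightest fit is bin 4 with 5 free.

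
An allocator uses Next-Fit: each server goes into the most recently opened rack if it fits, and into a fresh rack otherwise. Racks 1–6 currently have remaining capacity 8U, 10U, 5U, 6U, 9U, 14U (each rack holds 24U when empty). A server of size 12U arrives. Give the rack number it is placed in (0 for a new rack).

6

Next-Fit only looks at rack 6, which has 14U free.
12U fits there.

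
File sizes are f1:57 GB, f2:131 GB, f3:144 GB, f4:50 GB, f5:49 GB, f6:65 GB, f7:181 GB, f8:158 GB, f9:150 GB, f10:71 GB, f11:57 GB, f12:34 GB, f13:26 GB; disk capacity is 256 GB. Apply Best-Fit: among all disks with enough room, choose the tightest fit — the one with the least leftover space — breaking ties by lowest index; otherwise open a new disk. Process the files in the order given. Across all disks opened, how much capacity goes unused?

disk 1: place f1 (57 GB), 199 GB left
disk 1: place f2 (131 GB), 68 GB left
disk 2: place f3 (144 GB), 112 GB left
disk 1: place f4 (50 GB), 18 GB left
disk 2: place f5 (49 GB), 63 GB left
disk 3: place f6 (65 GB), 191 GB left
disk 3: place f7 (181 GB), 10 GB left
disk 4: place f8 (158 GB), 98 GB left
disk 5: place f9 (150 GB), 106 GB left
disk 4: place f10 (71 GB), 27 GB left
disk 2: place f11 (57 GB), 6 GB left
disk 5: place f12 (34 GB), 72 GB left
disk 4: place f13 (26 GB), 1 GB left
5 disks × 256 GB = 1280 GB; used 1173 GB; unused 107 GB.

107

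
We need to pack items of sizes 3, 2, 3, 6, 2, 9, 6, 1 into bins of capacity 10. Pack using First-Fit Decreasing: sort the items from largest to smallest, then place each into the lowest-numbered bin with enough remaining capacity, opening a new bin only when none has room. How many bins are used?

4 bins

Sorted descending: 9, 6, 6, 3, 3, 2, 2, 1.
bin 1: place 9, 1 left
bin 2: place 6, 4 left
bin 3: place 6, 4 left
bin 2: place 3, 1 left
bin 3: place 3, 1 left
bin 4: place 2, 8 left
bin 4: place 2, 6 left
bin 1: place 1, 0 left
Final bins: [9,1] [6,3] [6,3] [2,2].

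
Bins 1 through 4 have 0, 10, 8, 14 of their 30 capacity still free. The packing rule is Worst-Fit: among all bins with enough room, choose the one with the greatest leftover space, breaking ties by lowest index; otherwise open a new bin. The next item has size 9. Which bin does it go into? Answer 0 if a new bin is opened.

4

Bins with room: bin 2 (10), bin 4 (14).
Most room is bin 4 with 14 free.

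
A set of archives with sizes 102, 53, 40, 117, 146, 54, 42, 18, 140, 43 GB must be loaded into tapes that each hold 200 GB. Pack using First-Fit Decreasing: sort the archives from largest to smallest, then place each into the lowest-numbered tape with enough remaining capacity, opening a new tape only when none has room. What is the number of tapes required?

4

Sorted descending: 146, 140, 117, 102, 54, 53, 43, 42, 40, 18.
tape 1: place 146 GB, 54 GB left
tape 2: place 140 GB, 60 GB left
tape 3: place 117 GB, 83 GB left
tape 4: place 102 GB, 98 GB left
tape 1: place 54 GB, 0 GB left
tape 2: place 53 GB, 7 GB left
tape 3: place 43 GB, 40 GB left
tape 4: place 42 GB, 56 GB left
tape 3: place 40 GB, 0 GB left
tape 4: place 18 GB, 38 GB left
Final tapes: [146,54] [140,53] [117,43,40] [102,42,18].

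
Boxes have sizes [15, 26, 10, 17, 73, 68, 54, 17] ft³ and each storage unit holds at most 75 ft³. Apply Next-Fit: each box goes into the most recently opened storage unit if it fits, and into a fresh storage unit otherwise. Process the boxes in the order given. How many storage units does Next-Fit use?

4 storage units

storage unit 1: place 15 ft³, 60 ft³ left
storage unit 1: place 26 ft³, 34 ft³ left
storage unit 1: place 10 ft³, 24 ft³ left
storage unit 1: place 17 ft³, 7 ft³ left
storage unit 2: place 73 ft³, 2 ft³ left
storage unit 3: place 68 ft³, 7 ft³ left
storage unit 4: place 54 ft³, 21 ft³ left
storage unit 4: place 17 ft³, 4 ft³ left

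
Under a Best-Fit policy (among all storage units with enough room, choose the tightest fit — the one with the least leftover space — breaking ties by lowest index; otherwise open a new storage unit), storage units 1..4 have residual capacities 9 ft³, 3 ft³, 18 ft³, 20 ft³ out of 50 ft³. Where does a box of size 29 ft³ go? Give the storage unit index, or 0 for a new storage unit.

0

No storage unit has ≥ 29 ft³ free, so a new storage unit is opened.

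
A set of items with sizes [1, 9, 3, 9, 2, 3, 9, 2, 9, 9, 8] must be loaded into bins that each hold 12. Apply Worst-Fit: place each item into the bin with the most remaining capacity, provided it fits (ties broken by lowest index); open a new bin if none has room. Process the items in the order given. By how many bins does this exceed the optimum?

Worst-Fit: [1,9,2] [3,9] [3,9] [2,9] [9] [8] → 6 bins.
Total size 64; any packing needs at least ⌈64/12⌉ = 6 bins.
So 6 is already optimal.

0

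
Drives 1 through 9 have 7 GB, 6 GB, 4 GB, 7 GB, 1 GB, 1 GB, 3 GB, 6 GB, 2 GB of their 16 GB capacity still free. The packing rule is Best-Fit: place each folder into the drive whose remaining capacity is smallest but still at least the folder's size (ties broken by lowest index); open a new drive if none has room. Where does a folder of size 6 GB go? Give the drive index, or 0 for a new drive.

Drives with room: drive 1 (7 GB), drive 2 (6 GB), drive 4 (7 GB), drive 8 (6 GB).
Tightest fit is drive 2 with 6 GB free.

2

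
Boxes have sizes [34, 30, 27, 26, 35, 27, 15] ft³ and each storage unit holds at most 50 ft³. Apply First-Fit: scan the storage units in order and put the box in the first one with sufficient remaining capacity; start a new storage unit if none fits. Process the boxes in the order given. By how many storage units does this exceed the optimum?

0

First-Fit: [34,15] [30] [27] [26] [35] [27] → 6 storage units.
6 boxes exceed 25 ft³ (half the capacity), and no two of those can share a storage unit, so at least 6 storage units are needed.
So 6 is already optimal.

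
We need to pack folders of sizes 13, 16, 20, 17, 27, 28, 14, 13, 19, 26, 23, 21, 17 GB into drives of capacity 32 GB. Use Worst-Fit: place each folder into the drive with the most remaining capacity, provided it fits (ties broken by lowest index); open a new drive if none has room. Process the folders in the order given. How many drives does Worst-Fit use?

10

13 GB → drive 1 (remaining 19 GB)
16 GB → drive 1 (remaining 3 GB)
20 GB → drive 2 (remaining 12 GB)
17 GB → drive 3 (remaining 15 GB)
27 GB → drive 4 (remaining 5 GB)
28 GB → drive 5 (remaining 4 GB)
14 GB → drive 3 (remaining 1 GB)
13 GB → drive 6 (remaining 19 GB)
19 GB → drive 6 (remaining 0 GB)
26 GB → drive 7 (remaining 6 GB)
23 GB → drive 8 (remaining 9 GB)
21 GB → drive 9 (remaining 11 GB)
17 GB → drive 10 (remaining 15 GB)
Final drives: [13,16] [20] [17,14] [27] [28] [13,19] [26] [23] [21] [17].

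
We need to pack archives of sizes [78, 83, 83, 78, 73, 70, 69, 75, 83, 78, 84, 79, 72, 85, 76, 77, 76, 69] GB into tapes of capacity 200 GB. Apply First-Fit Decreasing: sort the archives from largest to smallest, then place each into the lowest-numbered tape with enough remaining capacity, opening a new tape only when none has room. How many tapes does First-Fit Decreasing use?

9 tapes

Sorted descending: 85, 84, 83, 83, 83, 79, 78, 78, 78, 77, 76, 76, 75, 73, 72, 70, 69, 69.
Put 85 GB in tape 1; 115 GB remain.
Put 84 GB in tape 1; 31 GB remain.
Put 83 GB in tape 2; 117 GB remain.
Put 83 GB in tape 2; 34 GB remain.
Put 83 GB in tape 3; 117 GB remain.
Put 79 GB in tape 3; 38 GB remain.
Put 78 GB in tape 4; 122 GB remain.
Put 78 GB in tape 4; 44 GB remain.
Put 78 GB in tape 5; 122 GB remain.
Put 77 GB in tape 5; 45 GB remain.
Put 76 GB in tape 6; 124 GB remain.
Put 76 GB in tape 6; 48 GB remain.
Put 75 GB in tape 7; 125 GB remain.
Put 73 GB in tape 7; 52 GB remain.
Put 72 GB in tape 8; 128 GB remain.
Put 70 GB in tape 8; 58 GB remain.
Put 69 GB in tape 9; 131 GB remain.
Put 69 GB in tape 9; 62 GB remain.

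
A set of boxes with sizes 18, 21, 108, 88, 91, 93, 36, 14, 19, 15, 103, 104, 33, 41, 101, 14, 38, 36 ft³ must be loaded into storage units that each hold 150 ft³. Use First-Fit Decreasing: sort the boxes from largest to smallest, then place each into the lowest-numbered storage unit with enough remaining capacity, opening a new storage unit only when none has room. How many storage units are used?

7 storage units

Sorted descending: 108, 104, 103, 101, 93, 91, 88, 41, 38, 36, 36, 33, 21, 19, 18, 15, 14, 14.
Put 108 ft³ in storage unit 1; 42 ft³ remain.
Put 104 ft³ in storage unit 2; 46 ft³ remain.
Put 103 ft³ in storage unit 3; 47 ft³ remain.
Put 101 ft³ in storage unit 4; 49 ft³ remain.
Put 93 ft³ in storage unit 5; 57 ft³ remain.
Put 91 ft³ in storage unit 6; 59 ft³ remain.
Put 88 ft³ in storage unit 7; 62 ft³ remain.
Put 41 ft³ in storage unit 1; 1 ft³ remain.
Put 38 ft³ in storage unit 2; 8 ft³ remain.
Put 36 ft³ in storage unit 3; 11 ft³ remain.
Put 36 ft³ in storage unit 4; 13 ft³ remain.
Put 33 ft³ in storage unit 5; 24 ft³ remain.
Put 21 ft³ in storage unit 5; 3 ft³ remain.
Put 19 ft³ in storage unit 6; 40 ft³ remain.
Put 18 ft³ in storage unit 6; 22 ft³ remain.
Put 15 ft³ in storage unit 6; 7 ft³ remain.
Put 14 ft³ in storage unit 7; 48 ft³ remain.
Put 14 ft³ in storage unit 7; 34 ft³ remain.
Final storage units: [108,41] [104,38] [103,36] [101,36] [93,33,21] [91,19,18,15] [88,14,14].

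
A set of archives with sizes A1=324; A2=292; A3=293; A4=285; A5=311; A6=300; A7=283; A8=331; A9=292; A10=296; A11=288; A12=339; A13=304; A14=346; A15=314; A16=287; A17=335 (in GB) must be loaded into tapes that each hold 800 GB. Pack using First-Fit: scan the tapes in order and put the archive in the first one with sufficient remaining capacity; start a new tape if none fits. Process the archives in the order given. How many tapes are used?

A1 (324 GB) → tape 1 (remaining 476 GB)
A2 (292 GB) → tape 1 (remaining 184 GB)
A3 (293 GB) → tape 2 (remaining 507 GB)
A4 (285 GB) → tape 2 (remaining 222 GB)
A5 (311 GB) → tape 3 (remaining 489 GB)
A6 (300 GB) → tape 3 (remaining 189 GB)
A7 (283 GB) → tape 4 (remaining 517 GB)
A8 (331 GB) → tape 4 (remaining 186 GB)
A9 (292 GB) → tape 5 (remaining 508 GB)
A10 (296 GB) → tape 5 (remaining 212 GB)
A11 (288 GB) → tape 6 (remaining 512 GB)
A12 (339 GB) → tape 6 (remaining 173 GB)
A13 (304 GB) → tape 7 (remaining 496 GB)
A14 (346 GB) → tape 7 (remaining 150 GB)
A15 (314 GB) → tape 8 (remaining 486 GB)
A16 (287 GB) → tape 8 (remaining 199 GB)
A17 (335 GB) → tape 9 (remaining 465 GB)

9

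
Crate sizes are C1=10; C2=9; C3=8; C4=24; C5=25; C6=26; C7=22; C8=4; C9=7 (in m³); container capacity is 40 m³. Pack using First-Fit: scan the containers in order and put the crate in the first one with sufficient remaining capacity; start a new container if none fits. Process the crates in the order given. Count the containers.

Put C1 (10 m³) in container 1; 30 m³ remain.
Put C2 (9 m³) in container 1; 21 m³ remain.
Put C3 (8 m³) in container 1; 13 m³ remain.
Put C4 (24 m³) in container 2; 16 m³ remain.
Put C5 (25 m³) in container 3; 15 m³ remain.
Put C6 (26 m³) in container 4; 14 m³ remain.
Put C7 (22 m³) in container 5; 18 m³ remain.
Put C8 (4 m³) in container 1; 9 m³ remain.
Put C9 (7 m³) in container 1; 2 m³ remain.
Final containers: [10,9,8,4,7] [24] [25] [26] [22].

5 containers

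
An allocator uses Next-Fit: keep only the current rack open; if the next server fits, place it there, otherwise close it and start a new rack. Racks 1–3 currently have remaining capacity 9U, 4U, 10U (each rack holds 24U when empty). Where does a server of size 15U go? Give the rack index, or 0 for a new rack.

Next-Fit only looks at rack 3, which has 10U free.
15U does not fit, so a new rack is opened.

0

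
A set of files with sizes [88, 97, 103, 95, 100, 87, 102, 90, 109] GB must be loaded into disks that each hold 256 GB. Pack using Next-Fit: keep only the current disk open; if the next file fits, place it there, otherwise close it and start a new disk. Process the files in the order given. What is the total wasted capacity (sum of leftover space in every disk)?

409

disk 1: place 88 GB, 168 GB left
disk 1: place 97 GB, 71 GB left
disk 2: place 103 GB, 153 GB left
disk 2: place 95 GB, 58 GB left
disk 3: place 100 GB, 156 GB left
disk 3: place 87 GB, 69 GB left
disk 4: place 102 GB, 154 GB left
disk 4: place 90 GB, 64 GB left
disk 5: place 109 GB, 147 GB left
5 disks × 256 GB = 1280 GB; used 871 GB; unused 409 GB.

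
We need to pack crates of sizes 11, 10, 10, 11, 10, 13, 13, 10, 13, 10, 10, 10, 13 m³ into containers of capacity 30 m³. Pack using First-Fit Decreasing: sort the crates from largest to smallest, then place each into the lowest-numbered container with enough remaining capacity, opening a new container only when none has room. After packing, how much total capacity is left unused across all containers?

Sorted descending: 13, 13, 13, 13, 11, 11, 10, 10, 10, 10, 10, 10, 10.
Put 13 m³ in container 1; 17 m³ remain.
Put 13 m³ in container 1; 4 m³ remain.
Put 13 m³ in container 2; 17 m³ remain.
Put 13 m³ in container 2; 4 m³ remain.
Put 11 m³ in container 3; 19 m³ remain.
Put 11 m³ in container 3; 8 m³ remain.
Put 10 m³ in container 4; 20 m³ remain.
Put 10 m³ in container 4; 10 m³ remain.
Put 10 m³ in container 4; 0 m³ remain.
Put 10 m³ in container 5; 20 m³ remain.
Put 10 m³ in container 5; 10 m³ remain.
Put 10 m³ in container 5; 0 m³ remain.
Put 10 m³ in container 6; 20 m³ remain.
6 containers × 30 m³ = 180 m³; used 144 m³; unused 36 m³.

36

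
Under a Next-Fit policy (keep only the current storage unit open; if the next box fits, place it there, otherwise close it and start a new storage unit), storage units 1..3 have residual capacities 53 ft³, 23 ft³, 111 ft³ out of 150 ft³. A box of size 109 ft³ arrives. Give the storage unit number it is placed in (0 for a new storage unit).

Next-Fit only looks at storage unit 3, which has 111 ft³ free.
109 ft³ fits there.

3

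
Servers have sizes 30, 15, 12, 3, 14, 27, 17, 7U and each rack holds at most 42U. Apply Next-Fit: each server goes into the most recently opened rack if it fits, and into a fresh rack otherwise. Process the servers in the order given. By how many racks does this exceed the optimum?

Next-Fit: [30] [15,12,3] [14,27] [17,7] → 4 racks.
Total size 125U; any packing needs at least ⌈125/42⌉ = 3 racks.
An optimal packing achieves that bound: [30,12] [27,15] [17,14,7,3] → 3 racks.
Excess: 4 − 3 = 1.

1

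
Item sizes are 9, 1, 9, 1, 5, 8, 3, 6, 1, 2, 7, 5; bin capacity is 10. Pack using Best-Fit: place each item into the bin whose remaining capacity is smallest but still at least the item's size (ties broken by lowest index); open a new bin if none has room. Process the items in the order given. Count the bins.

7 bins

Put 9 in bin 1; 1 remain.
Put 1 in bin 1; 0 remain.
Put 9 in bin 2; 1 remain.
Put 1 in bin 2; 0 remain.
Put 5 in bin 3; 5 remain.
Put 8 in bin 4; 2 remain.
Put 3 in bin 3; 2 remain.
Put 6 in bin 5; 4 remain.
Put 1 in bin 3; 1 remain.
Put 2 in bin 4; 0 remain.
Put 7 in bin 6; 3 remain.
Put 5 in bin 7; 5 remain.
Final bins: [9,1] [9,1] [5,3,1] [8,2] [6] [7] [5].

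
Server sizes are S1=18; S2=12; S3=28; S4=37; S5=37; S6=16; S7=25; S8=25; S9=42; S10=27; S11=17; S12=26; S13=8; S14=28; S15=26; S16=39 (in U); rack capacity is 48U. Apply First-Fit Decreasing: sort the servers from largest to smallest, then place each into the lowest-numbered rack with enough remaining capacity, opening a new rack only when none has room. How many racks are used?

11

Sorted descending: 42, 39, 37, 37, 28, 28, 27, 26, 26, 25, 25, 18, 17, 16, 12, 8.
rack 1: place 42U, 6U left
rack 2: place 39U, 9U left
rack 3: place 37U, 11U left
rack 4: place 37U, 11U left
rack 5: place 28U, 20U left
rack 6: place 28U, 20U left
rack 7: place 27U, 21U left
rack 8: place 26U, 22U left
rack 9: place 26U, 22U left
rack 10: place 25U, 23U left
rack 11: place 25U, 23U left
rack 5: place 18U, 2U left
rack 6: place 17U, 3U left
rack 7: place 16U, 5U left
rack 8: place 12U, 10U left
rack 2: place 8U, 1U left
Final racks: [42] [39,8] [37] [37] [28,18] [28,17] [27,16] [26,12] [26] [25] [25].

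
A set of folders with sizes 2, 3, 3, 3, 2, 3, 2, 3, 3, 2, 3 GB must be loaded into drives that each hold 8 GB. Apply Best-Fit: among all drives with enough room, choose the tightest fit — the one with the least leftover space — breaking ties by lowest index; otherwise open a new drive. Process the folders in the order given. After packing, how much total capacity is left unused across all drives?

3

Put 2 GB in drive 1; 6 GB remain.
Put 3 GB in drive 1; 3 GB remain.
Put 3 GB in drive 1; 0 GB remain.
Put 3 GB in drive 2; 5 GB remain.
Put 2 GB in drive 2; 3 GB remain.
Put 3 GB in drive 2; 0 GB remain.
Put 2 GB in drive 3; 6 GB remain.
Put 3 GB in drive 3; 3 GB remain.
Put 3 GB in drive 3; 0 GB remain.
Put 2 GB in drive 4; 6 GB remain.
Put 3 GB in drive 4; 3 GB remain.
4 drives × 8 GB = 32 GB; used 29 GB; unused 3 GB.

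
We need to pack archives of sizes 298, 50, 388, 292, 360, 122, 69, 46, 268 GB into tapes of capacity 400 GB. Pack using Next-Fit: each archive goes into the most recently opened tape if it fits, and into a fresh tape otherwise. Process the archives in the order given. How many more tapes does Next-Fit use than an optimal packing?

1

Next-Fit: [298,50] [388] [292] [360] [122,69,46] [268] → 6 tapes.
Total size 1893 GB; any packing needs at least ⌈1893/400⌉ = 5 tapes.
An optimal packing achieves that bound: [388] [360] [298,69] [292,50,46] [268,122] → 5 tapes.
Excess: 6 − 5 = 1.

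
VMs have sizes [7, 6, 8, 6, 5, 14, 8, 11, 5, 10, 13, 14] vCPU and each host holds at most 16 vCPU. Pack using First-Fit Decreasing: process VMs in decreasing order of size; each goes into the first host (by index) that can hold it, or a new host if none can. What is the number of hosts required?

8

Sorted descending: 14, 14, 13, 11, 10, 8, 8, 7, 6, 6, 5, 5.
host 1: place 14 vCPU, 2 vCPU left
host 2: place 14 vCPU, 2 vCPU left
host 3: place 13 vCPU, 3 vCPU left
host 4: place 11 vCPU, 5 vCPU left
host 5: place 10 vCPU, 6 vCPU left
host 6: place 8 vCPU, 8 vCPU left
host 6: place 8 vCPU, 0 vCPU left
host 7: place 7 vCPU, 9 vCPU left
host 5: place 6 vCPU, 0 vCPU left
host 7: place 6 vCPU, 3 vCPU left
host 4: place 5 vCPU, 0 vCPU left
host 8: place 5 vCPU, 11 vCPU left
Final hosts: [14] [14] [13] [11,5] [10,6] [8,8] [7,6] [5].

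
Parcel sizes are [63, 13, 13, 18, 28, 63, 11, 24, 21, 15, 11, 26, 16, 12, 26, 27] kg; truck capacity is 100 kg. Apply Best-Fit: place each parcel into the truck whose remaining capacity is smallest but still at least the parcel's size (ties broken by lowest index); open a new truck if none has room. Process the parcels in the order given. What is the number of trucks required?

63 kg → truck 1 (remaining 37 kg)
13 kg → truck 1 (remaining 24 kg)
13 kg → truck 1 (remaining 11 kg)
18 kg → truck 2 (remaining 82 kg)
28 kg → truck 2 (remaining 54 kg)
63 kg → truck 3 (remaining 37 kg)
11 kg → truck 1 (remaining 0 kg)
24 kg → truck 3 (remaining 13 kg)
21 kg → truck 2 (remaining 33 kg)
15 kg → truck 2 (remaining 18 kg)
11 kg → truck 3 (remaining 2 kg)
26 kg → truck 4 (remaining 74 kg)
16 kg → truck 2 (remaining 2 kg)
12 kg → truck 4 (remaining 62 kg)
26 kg → truck 4 (remaining 36 kg)
27 kg → truck 4 (remaining 9 kg)
Final trucks: [63,13,13,11] [18,28,21,15,16] [63,24,11] [26,12,26,27].

4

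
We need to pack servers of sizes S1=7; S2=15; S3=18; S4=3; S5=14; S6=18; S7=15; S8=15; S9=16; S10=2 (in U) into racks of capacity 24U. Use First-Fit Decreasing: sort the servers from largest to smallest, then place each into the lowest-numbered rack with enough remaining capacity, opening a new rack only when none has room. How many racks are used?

7 racks

Sorted descending: 18, 18, 16, 15, 15, 15, 14, 7, 3, 2.
Put 18U in rack 1; 6U remain.
Put 18U in rack 2; 6U remain.
Put 16U in rack 3; 8U remain.
Put 15U in rack 4; 9U remain.
Put 15U in rack 5; 9U remain.
Put 15U in rack 6; 9U remain.
Put 14U in rack 7; 10U remain.
Put 7U in rack 3; 1U remain.
Put 3U in rack 1; 3U remain.
Put 2U in rack 1; 1U remain.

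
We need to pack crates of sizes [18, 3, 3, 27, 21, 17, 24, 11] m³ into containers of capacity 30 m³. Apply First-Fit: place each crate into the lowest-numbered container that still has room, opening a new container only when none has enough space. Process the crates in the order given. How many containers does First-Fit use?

5

18 m³ → container 1 (remaining 12 m³)
3 m³ → container 1 (remaining 9 m³)
3 m³ → container 1 (remaining 6 m³)
27 m³ → container 2 (remaining 3 m³)
21 m³ → container 3 (remaining 9 m³)
17 m³ → container 4 (remaining 13 m³)
24 m³ → container 5 (remaining 6 m³)
11 m³ → container 4 (remaining 2 m³)
Final containers: [18,3,3] [27] [21] [17,11] [24].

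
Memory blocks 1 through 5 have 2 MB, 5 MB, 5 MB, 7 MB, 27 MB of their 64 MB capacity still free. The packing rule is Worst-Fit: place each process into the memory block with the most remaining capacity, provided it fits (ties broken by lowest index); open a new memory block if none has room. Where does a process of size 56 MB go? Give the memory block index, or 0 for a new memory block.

0

No memory block has ≥ 56 MB free, so a new memory block is opened.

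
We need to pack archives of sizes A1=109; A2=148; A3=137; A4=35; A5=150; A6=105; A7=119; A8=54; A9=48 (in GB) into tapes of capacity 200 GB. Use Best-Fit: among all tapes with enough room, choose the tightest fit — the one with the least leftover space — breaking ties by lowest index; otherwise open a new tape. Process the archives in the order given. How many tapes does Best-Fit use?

6 tapes

A1 (109 GB) → tape 1 (remaining 91 GB)
A2 (148 GB) → tape 2 (remaining 52 GB)
A3 (137 GB) → tape 3 (remaining 63 GB)
A4 (35 GB) → tape 2 (remaining 17 GB)
A5 (150 GB) → tape 4 (remaining 50 GB)
A6 (105 GB) → tape 5 (remaining 95 GB)
A7 (119 GB) → tape 6 (remaining 81 GB)
A8 (54 GB) → tape 3 (remaining 9 GB)
A9 (48 GB) → tape 4 (remaining 2 GB)
Final tapes: [109] [148,35] [137,54] [150,48] [105] [119].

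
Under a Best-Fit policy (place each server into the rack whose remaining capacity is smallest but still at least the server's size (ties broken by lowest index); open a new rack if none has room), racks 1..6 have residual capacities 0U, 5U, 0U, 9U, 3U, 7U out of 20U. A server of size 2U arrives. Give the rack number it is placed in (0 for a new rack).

5

Racks with room: rack 2 (5U), rack 4 (9U), rack 5 (3U), rack 6 (7U).
Tightest fit is rack 5 with 3U free.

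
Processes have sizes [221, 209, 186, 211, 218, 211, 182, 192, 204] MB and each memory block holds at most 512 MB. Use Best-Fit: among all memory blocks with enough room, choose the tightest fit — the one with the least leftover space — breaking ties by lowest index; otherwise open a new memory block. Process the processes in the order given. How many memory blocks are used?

Put 221 MB in memory block 1; 291 MB remain.
Put 209 MB in memory block 1; 82 MB remain.
Put 186 MB in memory block 2; 326 MB remain.
Put 211 MB in memory block 2; 115 MB remain.
Put 218 MB in memory block 3; 294 MB remain.
Put 211 MB in memory block 3; 83 MB remain.
Put 182 MB in memory block 4; 330 MB remain.
Put 192 MB in memory block 4; 138 MB remain.
Put 204 MB in memory block 5; 308 MB remain.
Final memory blocks: [221,209] [186,211] [218,211] [182,192] [204].

5 memory blocks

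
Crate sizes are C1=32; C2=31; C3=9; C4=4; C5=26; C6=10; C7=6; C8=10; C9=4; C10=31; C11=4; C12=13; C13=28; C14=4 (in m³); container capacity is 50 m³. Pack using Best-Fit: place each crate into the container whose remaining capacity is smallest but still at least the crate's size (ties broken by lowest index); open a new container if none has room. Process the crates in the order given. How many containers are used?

container 1: place C1 (32 m³), 18 m³ left
container 2: place C2 (31 m³), 19 m³ left
container 1: place C3 (9 m³), 9 m³ left
container 1: place C4 (4 m³), 5 m³ left
container 3: place C5 (26 m³), 24 m³ left
container 2: place C6 (10 m³), 9 m³ left
container 2: place C7 (6 m³), 3 m³ left
container 3: place C8 (10 m³), 14 m³ left
container 1: place C9 (4 m³), 1 m³ left
container 4: place C10 (31 m³), 19 m³ left
container 3: place C11 (4 m³), 10 m³ left
container 4: place C12 (13 m³), 6 m³ left
container 5: place C13 (28 m³), 22 m³ left
container 4: place C14 (4 m³), 2 m³ left
Final containers: [32,9,4,4] [31,10,6] [26,10,4] [31,13,4] [28].

5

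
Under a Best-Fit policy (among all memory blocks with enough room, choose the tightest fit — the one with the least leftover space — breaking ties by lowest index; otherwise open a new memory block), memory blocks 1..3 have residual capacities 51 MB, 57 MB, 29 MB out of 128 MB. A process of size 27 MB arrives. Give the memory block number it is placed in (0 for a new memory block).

Memory blocks with room: memory block 1 (51 MB), memory block 2 (57 MB), memory block 3 (29 MB).
Tightest fit is memory block 3 with 29 MB free.

3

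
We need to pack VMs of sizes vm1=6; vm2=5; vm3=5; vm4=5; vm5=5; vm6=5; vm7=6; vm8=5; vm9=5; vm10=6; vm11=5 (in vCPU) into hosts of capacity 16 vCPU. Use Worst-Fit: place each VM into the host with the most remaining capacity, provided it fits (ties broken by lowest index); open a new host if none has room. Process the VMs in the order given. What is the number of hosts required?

host 1: place vm1 (6 vCPU), 10 vCPU left
host 1: place vm2 (5 vCPU), 5 vCPU left
host 1: place vm3 (5 vCPU), 0 vCPU left
host 2: place vm4 (5 vCPU), 11 vCPU left
host 2: place vm5 (5 vCPU), 6 vCPU left
host 2: place vm6 (5 vCPU), 1 vCPU left
host 3: place vm7 (6 vCPU), 10 vCPU left
host 3: place vm8 (5 vCPU), 5 vCPU left
host 3: place vm9 (5 vCPU), 0 vCPU left
host 4: place vm10 (6 vCPU), 10 vCPU left
host 4: place vm11 (5 vCPU), 5 vCPU left
Final hosts: [6,5,5] [5,5,5] [6,5,5] [6,5].

4 hosts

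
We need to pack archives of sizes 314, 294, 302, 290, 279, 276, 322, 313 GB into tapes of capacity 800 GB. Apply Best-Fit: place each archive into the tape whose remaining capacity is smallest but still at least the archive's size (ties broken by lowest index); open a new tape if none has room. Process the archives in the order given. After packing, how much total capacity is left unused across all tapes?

810

tape 1: place 314 GB, 486 GB left
tape 1: place 294 GB, 192 GB left
tape 2: place 302 GB, 498 GB left
tape 2: place 290 GB, 208 GB left
tape 3: place 279 GB, 521 GB left
tape 3: place 276 GB, 245 GB left
tape 4: place 322 GB, 478 GB left
tape 4: place 313 GB, 165 GB left
4 tapes × 800 GB = 3200 GB; used 2390 GB; unused 810 GB.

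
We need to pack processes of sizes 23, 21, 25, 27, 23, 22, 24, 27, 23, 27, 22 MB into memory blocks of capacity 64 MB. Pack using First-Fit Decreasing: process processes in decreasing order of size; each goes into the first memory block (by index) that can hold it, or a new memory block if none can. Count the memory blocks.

Sorted descending: 27, 27, 27, 25, 24, 23, 23, 23, 22, 22, 21.
27 MB → memory block 1 (remaining 37 MB)
27 MB → memory block 1 (remaining 10 MB)
27 MB → memory block 2 (remaining 37 MB)
25 MB → memory block 2 (remaining 12 MB)
24 MB → memory block 3 (remaining 40 MB)
23 MB → memory block 3 (remaining 17 MB)
23 MB → memory block 4 (remaining 41 MB)
23 MB → memory block 4 (remaining 18 MB)
22 MB → memory block 5 (remaining 42 MB)
22 MB → memory block 5 (remaining 20 MB)
21 MB → memory block 6 (remaining 43 MB)
Final memory blocks: [27,27] [27,25] [24,23] [23,23] [22,22] [21].

6 memory blocks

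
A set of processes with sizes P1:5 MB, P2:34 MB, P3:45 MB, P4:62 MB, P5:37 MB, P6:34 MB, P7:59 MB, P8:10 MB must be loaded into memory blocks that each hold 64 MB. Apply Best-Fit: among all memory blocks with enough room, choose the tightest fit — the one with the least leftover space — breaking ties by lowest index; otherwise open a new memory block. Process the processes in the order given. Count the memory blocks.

6

P1 (5 MB) → memory block 1 (remaining 59 MB)
P2 (34 MB) → memory block 1 (remaining 25 MB)
P3 (45 MB) → memory block 2 (remaining 19 MB)
P4 (62 MB) → memory block 3 (remaining 2 MB)
P5 (37 MB) → memory block 4 (remaining 27 MB)
P6 (34 MB) → memory block 5 (remaining 30 MB)
P7 (59 MB) → memory block 6 (remaining 5 MB)
P8 (10 MB) → memory block 2 (remaining 9 MB)
Final memory blocks: [5,34] [45,10] [62] [37] [34] [59].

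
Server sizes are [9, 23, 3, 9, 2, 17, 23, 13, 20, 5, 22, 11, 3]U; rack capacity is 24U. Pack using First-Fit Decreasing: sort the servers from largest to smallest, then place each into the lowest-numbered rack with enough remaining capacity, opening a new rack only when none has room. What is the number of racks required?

Sorted descending: 23, 23, 22, 20, 17, 13, 11, 9, 9, 5, 3, 3, 2.
Put 23U in rack 1; 1U remain.
Put 23U in rack 2; 1U remain.
Put 22U in rack 3; 2U remain.
Put 20U in rack 4; 4U remain.
Put 17U in rack 5; 7U remain.
Put 13U in rack 6; 11U remain.
Put 11U in rack 6; 0U remain.
Put 9U in rack 7; 15U remain.
Put 9U in rack 7; 6U remain.
Put 5U in rack 5; 2U remain.
Put 3U in rack 4; 1U remain.
Put 3U in rack 7; 3U remain.
Put 2U in rack 3; 0U remain.
Final racks: [23] [23] [22,2] [20,3] [17,5] [13,11] [9,9,3].

7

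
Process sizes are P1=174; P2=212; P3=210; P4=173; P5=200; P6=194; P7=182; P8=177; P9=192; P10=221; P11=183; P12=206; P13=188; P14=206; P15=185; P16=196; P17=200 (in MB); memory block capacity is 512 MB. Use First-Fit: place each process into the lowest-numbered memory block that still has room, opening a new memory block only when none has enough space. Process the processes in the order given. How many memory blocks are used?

P1 (174 MB) → memory block 1 (remaining 338 MB)
P2 (212 MB) → memory block 1 (remaining 126 MB)
P3 (210 MB) → memory block 2 (remaining 302 MB)
P4 (173 MB) → memory block 2 (remaining 129 MB)
P5 (200 MB) → memory block 3 (remaining 312 MB)
P6 (194 MB) → memory block 3 (remaining 118 MB)
P7 (182 MB) → memory block 4 (remaining 330 MB)
P8 (177 MB) → memory block 4 (remaining 153 MB)
P9 (192 MB) → memory block 5 (remaining 320 MB)
P10 (221 MB) → memory block 5 (remaining 99 MB)
P11 (183 MB) → memory block 6 (remaining 329 MB)
P12 (206 MB) → memory block 6 (remaining 123 MB)
P13 (188 MB) → memory block 7 (remaining 324 MB)
P14 (206 MB) → memory block 7 (remaining 118 MB)
P15 (185 MB) → memory block 8 (remaining 327 MB)
P16 (196 MB) → memory block 8 (remaining 131 MB)
P17 (200 MB) → memory block 9 (remaining 312 MB)
Final memory blocks: [174,212] [210,173] [200,194] [182,177] [192,221] [183,206] [188,206] [185,196] [200].

9 memory blocks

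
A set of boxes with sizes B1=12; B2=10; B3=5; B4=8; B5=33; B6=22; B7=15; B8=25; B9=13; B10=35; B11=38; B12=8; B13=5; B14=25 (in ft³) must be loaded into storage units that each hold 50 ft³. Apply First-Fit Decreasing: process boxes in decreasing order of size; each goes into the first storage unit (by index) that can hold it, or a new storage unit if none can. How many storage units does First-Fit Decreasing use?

6 storage units

Sorted descending: 38, 35, 33, 25, 25, 22, 15, 13, 12, 10, 8, 8, 5, 5.
Put 38 ft³ in storage unit 1; 12 ft³ remain.
Put 35 ft³ in storage unit 2; 15 ft³ remain.
Put 33 ft³ in storage unit 3; 17 ft³ remain.
Put 25 ft³ in storage unit 4; 25 ft³ remain.
Put 25 ft³ in storage unit 4; 0 ft³ remain.
Put 22 ft³ in storage unit 5; 28 ft³ remain.
Put 15 ft³ in storage unit 2; 0 ft³ remain.
Put 13 ft³ in storage unit 3; 4 ft³ remain.
Put 12 ft³ in storage unit 1; 0 ft³ remain.
Put 10 ft³ in storage unit 5; 18 ft³ remain.
Put 8 ft³ in storage unit 5; 10 ft³ remain.
Put 8 ft³ in storage unit 5; 2 ft³ remain.
Put 5 ft³ in storage unit 6; 45 ft³ remain.
Put 5 ft³ in storage unit 6; 40 ft³ remain.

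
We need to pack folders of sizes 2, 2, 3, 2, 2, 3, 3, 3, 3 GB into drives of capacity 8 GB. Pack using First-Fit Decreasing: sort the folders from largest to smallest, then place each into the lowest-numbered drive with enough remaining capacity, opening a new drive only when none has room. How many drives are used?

3 drives

Sorted descending: 3, 3, 3, 3, 3, 2, 2, 2, 2.
3 GB → drive 1 (remaining 5 GB)
3 GB → drive 1 (remaining 2 GB)
3 GB → drive 2 (remaining 5 GB)
3 GB → drive 2 (remaining 2 GB)
3 GB → drive 3 (remaining 5 GB)
2 GB → drive 1 (remaining 0 GB)
2 GB → drive 2 (remaining 0 GB)
2 GB → drive 3 (remaining 3 GB)
2 GB → drive 3 (remaining 1 GB)
Final drives: [3,3,2] [3,3,2] [3,2,2].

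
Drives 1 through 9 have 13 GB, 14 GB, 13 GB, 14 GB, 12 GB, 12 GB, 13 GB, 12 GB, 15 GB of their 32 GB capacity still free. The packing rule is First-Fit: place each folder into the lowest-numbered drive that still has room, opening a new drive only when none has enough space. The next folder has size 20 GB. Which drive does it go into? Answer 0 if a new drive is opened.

0

No drive has ≥ 20 GB free, so a new drive is opened.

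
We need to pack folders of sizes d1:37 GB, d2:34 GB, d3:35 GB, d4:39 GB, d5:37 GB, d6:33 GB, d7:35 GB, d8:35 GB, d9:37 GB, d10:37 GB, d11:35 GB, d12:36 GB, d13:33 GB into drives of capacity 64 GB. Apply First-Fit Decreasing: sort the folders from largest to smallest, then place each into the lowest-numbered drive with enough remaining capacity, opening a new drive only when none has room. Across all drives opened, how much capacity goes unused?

Sorted descending: 39, 37, 37, 37, 37, 36, 35, 35, 35, 35, 34, 33, 33.
39 GB → drive 1 (remaining 25 GB)
37 GB → drive 2 (remaining 27 GB)
37 GB → drive 3 (remaining 27 GB)
37 GB → drive 4 (remaining 27 GB)
37 GB → drive 5 (remaining 27 GB)
36 GB → drive 6 (remaining 28 GB)
35 GB → drive 7 (remaining 29 GB)
35 GB → drive 8 (remaining 29 GB)
35 GB → drive 9 (remaining 29 GB)
35 GB → drive 10 (remaining 29 GB)
34 GB → drive 11 (remaining 30 GB)
33 GB → drive 12 (remaining 31 GB)
33 GB → drive 13 (remaining 31 GB)
13 drives × 64 GB = 832 GB; used 463 GB; unused 369 GB.

369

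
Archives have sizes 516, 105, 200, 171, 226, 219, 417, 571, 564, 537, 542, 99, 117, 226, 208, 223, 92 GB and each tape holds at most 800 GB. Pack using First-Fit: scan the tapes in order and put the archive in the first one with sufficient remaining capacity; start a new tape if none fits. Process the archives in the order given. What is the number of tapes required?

7

tape 1: place 516 GB, 284 GB left
tape 1: place 105 GB, 179 GB left
tape 2: place 200 GB, 600 GB left
tape 1: place 171 GB, 8 GB left
tape 2: place 226 GB, 374 GB left
tape 2: place 219 GB, 155 GB left
tape 3: place 417 GB, 383 GB left
tape 4: place 571 GB, 229 GB left
tape 5: place 564 GB, 236 GB left
tape 6: place 537 GB, 263 GB left
tape 7: place 542 GB, 258 GB left
tape 2: place 99 GB, 56 GB left
tape 3: place 117 GB, 266 GB left
tape 3: place 226 GB, 40 GB left
tape 4: place 208 GB, 21 GB left
tape 5: place 223 GB, 13 GB left
tape 6: place 92 GB, 171 GB left
Final tapes: [516,105,171] [200,226,219,99] [417,117,226] [571,208] [564,223] [537,92] [542].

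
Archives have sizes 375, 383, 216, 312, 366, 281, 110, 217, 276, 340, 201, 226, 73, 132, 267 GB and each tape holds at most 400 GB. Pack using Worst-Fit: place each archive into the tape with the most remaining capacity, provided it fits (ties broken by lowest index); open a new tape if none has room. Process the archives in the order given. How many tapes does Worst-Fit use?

375 GB → tape 1 (remaining 25 GB)
383 GB → tape 2 (remaining 17 GB)
216 GB → tape 3 (remaining 184 GB)
312 GB → tape 4 (remaining 88 GB)
366 GB → tape 5 (remaining 34 GB)
281 GB → tape 6 (remaining 119 GB)
110 GB → tape 3 (remaining 74 GB)
217 GB → tape 7 (remaining 183 GB)
276 GB → tape 8 (remaining 124 GB)
340 GB → tape 9 (remaining 60 GB)
201 GB → tape 10 (remaining 199 GB)
226 GB → tape 11 (remaining 174 GB)
73 GB → tape 10 (remaining 126 GB)
132 GB → tape 7 (remaining 51 GB)
267 GB → tape 12 (remaining 133 GB)

12 tapes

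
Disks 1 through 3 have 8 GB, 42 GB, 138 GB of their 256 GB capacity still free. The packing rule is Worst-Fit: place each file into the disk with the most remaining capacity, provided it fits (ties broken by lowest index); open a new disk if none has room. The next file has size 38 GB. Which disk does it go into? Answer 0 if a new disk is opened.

Disks with room: disk 2 (42 GB), disk 3 (138 GB).
Most room is disk 3 with 138 GB free.

3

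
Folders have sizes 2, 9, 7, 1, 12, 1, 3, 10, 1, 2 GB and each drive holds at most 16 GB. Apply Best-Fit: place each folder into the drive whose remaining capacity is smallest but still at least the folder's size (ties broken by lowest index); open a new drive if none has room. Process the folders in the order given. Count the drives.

4

2 GB → drive 1 (remaining 14 GB)
9 GB → drive 1 (remaining 5 GB)
7 GB → drive 2 (remaining 9 GB)
1 GB → drive 1 (remaining 4 GB)
12 GB → drive 3 (remaining 4 GB)
1 GB → drive 1 (remaining 3 GB)
3 GB → drive 1 (remaining 0 GB)
10 GB → drive 4 (remaining 6 GB)
1 GB → drive 3 (remaining 3 GB)
2 GB → drive 3 (remaining 1 GB)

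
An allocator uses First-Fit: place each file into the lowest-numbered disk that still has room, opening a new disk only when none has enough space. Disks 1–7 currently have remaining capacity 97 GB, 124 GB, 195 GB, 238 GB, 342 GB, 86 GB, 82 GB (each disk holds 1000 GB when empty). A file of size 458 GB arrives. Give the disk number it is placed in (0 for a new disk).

No disk has ≥ 458 GB free, so a new disk is opened.

0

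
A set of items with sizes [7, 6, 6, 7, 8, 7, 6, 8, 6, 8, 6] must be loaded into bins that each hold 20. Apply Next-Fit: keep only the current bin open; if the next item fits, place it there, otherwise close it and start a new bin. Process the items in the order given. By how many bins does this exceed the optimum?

1

Next-Fit: [7,6,6] [7,8] [7,6] [8,6] [8,6] → 5 bins.
Total size 75; any packing needs at least ⌈75/20⌉ = 4 bins.
An optimal packing achieves that bound: [8,8] [8,6,6] [7,7,6] [7,6,6] → 4 bins.
Excess: 5 − 4 = 1.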